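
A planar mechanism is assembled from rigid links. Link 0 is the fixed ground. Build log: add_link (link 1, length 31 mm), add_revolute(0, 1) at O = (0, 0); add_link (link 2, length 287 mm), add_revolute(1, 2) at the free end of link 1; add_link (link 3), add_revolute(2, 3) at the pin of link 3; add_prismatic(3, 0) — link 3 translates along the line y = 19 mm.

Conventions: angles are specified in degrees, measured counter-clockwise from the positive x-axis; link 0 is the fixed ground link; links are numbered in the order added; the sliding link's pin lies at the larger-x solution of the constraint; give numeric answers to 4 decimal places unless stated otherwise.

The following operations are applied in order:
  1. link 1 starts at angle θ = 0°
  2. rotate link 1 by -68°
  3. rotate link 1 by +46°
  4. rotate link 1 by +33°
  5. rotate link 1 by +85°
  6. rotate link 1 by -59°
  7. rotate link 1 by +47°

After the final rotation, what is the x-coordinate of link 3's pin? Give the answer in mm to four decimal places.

geometry: r = 31 mm, L = 287 mm, e = 19 mm; θ starts at 0°
rotate link 1 by -68°: θ ← 0° -68° = -68°
rotate link 1 by +46°: θ ← -68° +46° = -22°
rotate link 1 by +33°: θ ← -22° +33° = 11°
rotate link 1 by +85°: θ ← 11° +85° = 96°
rotate link 1 by -59°: θ ← 96° -59° = 37°
rotate link 1 by +47°: θ ← 37° +47° = 84°
crank pin P = (r cos θ, r sin θ) = (3.240382, 30.830179)
h = r sin θ − e = 30.830179 − 19 = 11.830179
x = r cos θ + √(L² − h²) = 3.240382 + 286.756076 = 289.996458

289.9965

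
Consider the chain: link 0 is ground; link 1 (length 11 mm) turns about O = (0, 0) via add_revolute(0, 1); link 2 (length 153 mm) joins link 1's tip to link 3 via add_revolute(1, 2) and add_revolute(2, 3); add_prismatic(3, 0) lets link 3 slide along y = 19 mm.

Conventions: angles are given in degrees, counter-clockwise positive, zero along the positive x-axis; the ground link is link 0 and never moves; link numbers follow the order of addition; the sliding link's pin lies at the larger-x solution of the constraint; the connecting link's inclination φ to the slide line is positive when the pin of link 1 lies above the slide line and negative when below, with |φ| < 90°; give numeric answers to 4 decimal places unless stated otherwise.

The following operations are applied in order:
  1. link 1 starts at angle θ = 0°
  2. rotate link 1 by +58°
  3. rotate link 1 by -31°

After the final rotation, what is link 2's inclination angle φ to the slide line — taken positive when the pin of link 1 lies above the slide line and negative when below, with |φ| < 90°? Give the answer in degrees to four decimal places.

geometry: r = 11 mm, L = 153 mm, e = 19 mm; θ starts at 0°
rotate link 1 by +58°: θ ← 0° +58° = 58°
rotate link 1 by -31°: θ ← 58° -31° = 27°
h = r sin θ − e = 4.993895 − 19 = -14.006105
sin φ = h / L = -14.006105 / 153 = -0.09154317
φ = arcsin(-0.09154317) = -5.252391°

-5.2524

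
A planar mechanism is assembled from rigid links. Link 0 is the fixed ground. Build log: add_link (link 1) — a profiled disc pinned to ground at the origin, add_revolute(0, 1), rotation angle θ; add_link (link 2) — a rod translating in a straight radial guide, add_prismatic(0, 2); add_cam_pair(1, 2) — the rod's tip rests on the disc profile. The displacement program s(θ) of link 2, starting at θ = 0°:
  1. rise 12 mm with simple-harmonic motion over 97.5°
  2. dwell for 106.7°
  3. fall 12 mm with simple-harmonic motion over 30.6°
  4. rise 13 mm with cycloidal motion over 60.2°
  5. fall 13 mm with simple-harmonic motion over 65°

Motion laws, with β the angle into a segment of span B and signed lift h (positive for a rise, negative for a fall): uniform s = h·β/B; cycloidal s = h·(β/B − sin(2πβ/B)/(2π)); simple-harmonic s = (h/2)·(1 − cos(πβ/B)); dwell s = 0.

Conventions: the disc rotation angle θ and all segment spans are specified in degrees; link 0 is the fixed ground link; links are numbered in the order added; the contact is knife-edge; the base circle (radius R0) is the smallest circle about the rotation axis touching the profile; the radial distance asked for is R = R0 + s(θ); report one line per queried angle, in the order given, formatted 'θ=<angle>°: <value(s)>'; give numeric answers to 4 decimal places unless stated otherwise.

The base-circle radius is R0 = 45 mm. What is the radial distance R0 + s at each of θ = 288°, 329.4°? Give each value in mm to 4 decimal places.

seg 1 [0°–97.5°] simple-harmonic, h=12: full span → s += 12 → s = 12.0000
seg 2 [97.5°–204.2°] dwell: s stays 12.0000
seg 3 [204.2°–234.8°] simple-harmonic, h=-12: full span → s += -12 → s = 0.0000
seg 4 [234.8°–295°] cycloidal, h=13: θ=288° here. β=53.2, B=60.2. 13·(0.8837 − sin(2π·0.8837)/(2π)) = 12.8691 → s = 12.8691
seg 4 [234.8°–295°] cycloidal, h=13: full span → s += 13 → s = 13.0000
seg 5 [295°–360°] simple-harmonic, h=-13: θ=329.4° here. β=34.4, B=65. -13/2·(1 − cos(π·0.5292)) = -7.0961 → s = 5.9039
θ=288°: R = R0 + s = 45 + 12.8691 = 57.8691
θ=329.4°: R = R0 + s = 45 + 5.9039 = 50.9039

θ=288°: 57.8691
θ=329.4°: 50.9039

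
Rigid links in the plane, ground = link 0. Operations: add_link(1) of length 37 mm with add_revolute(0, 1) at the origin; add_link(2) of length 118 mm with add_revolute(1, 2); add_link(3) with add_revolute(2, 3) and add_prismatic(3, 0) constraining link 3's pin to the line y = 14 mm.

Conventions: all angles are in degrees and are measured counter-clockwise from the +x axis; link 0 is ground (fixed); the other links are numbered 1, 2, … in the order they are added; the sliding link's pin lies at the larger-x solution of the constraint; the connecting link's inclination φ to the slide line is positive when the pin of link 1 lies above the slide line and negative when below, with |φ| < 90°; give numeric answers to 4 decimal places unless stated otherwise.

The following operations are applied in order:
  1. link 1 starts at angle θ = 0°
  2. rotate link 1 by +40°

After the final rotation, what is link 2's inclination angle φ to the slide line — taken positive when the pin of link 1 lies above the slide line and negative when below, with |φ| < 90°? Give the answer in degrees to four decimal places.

geometry: r = 37 mm, L = 118 mm, e = 14 mm; θ starts at 0°
rotate link 1 by +40°: θ ← 0° +40° = 40°
h = r sin θ − e = 23.783142 − 14 = 9.783142
sin φ = h / L = 9.783142 / 118 = 0.08290798
φ = arcsin(0.08290798) = 4.755736°

4.7557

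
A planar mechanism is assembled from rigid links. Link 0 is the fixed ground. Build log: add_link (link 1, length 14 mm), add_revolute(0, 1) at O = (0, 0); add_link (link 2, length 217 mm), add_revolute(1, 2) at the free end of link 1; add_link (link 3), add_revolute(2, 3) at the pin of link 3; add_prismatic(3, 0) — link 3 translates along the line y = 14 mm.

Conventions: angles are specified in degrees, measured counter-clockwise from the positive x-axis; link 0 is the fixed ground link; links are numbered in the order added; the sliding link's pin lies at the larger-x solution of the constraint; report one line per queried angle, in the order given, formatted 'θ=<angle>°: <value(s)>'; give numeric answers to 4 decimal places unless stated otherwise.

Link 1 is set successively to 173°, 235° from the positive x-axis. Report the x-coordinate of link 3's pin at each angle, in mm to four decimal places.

geometry: r = 14 mm, L = 217 mm, e = 14 mm
θ=173°: crank pin P = (r cos θ, r sin θ) = (-13.895646, 1.706171)
θ=173°: h = r sin θ − e = 1.706171 − 14 = -12.293829
θ=173°: x = r cos θ + √(L² − h²) = -13.895646 + 216.651475 = 202.755829
θ=235°: crank pin P = (r cos θ, r sin θ) = (-8.030070, -11.468129)
θ=235°: h = r sin θ − e = -11.468129 − 14 = -25.468129
θ=235°: x = r cos θ + √(L² − h²) = -8.030070 + 215.500289 = 207.470219

θ=173°: 202.7558
θ=235°: 207.4702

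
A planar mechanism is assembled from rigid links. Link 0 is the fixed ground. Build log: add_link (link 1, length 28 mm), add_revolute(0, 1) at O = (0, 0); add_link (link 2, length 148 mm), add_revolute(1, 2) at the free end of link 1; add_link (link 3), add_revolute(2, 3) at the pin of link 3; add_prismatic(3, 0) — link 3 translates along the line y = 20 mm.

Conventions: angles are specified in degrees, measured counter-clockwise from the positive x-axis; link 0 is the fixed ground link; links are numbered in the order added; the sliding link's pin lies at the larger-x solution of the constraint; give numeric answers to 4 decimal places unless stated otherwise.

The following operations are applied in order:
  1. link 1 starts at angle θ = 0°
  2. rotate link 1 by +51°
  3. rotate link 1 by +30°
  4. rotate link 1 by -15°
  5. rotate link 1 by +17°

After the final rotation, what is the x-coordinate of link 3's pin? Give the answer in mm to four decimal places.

geometry: r = 28 mm, L = 148 mm, e = 20 mm; θ starts at 0°
rotate link 1 by +51°: θ ← 0° +51° = 51°
rotate link 1 by +30°: θ ← 51° +30° = 81°
rotate link 1 by -15°: θ ← 81° -15° = 66°
rotate link 1 by +17°: θ ← 66° +17° = 83°
crank pin P = (r cos θ, r sin θ) = (3.412342, 27.791292)
h = r sin θ − e = 27.791292 − 20 = 7.791292
x = r cos θ + √(L² − h²) = 3.412342 + 147.794776 = 151.207117

151.2071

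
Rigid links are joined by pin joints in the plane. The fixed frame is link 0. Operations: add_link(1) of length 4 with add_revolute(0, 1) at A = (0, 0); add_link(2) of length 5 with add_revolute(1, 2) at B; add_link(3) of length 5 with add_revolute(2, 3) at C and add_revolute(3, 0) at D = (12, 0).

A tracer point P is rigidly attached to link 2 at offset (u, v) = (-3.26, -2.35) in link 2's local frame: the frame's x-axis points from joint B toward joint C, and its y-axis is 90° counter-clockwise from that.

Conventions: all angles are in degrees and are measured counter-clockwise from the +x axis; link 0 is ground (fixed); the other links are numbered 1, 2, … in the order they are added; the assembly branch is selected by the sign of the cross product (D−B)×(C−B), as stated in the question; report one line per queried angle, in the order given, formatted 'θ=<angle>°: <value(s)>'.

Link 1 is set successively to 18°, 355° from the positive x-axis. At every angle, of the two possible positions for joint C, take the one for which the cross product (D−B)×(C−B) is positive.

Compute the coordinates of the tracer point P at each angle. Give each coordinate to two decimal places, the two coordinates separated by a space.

A=(0,0), D=(12.00,0)
θ=18°: B = A + 4.00·(cos18°, sin18°) = (3.8042, 1.2361)
θ=18°: |BD| = 8.2885
θ=18°: circle(B,5.00) ∩ circle(D,5.00): a=4.1442, h=2.7974
θ=18°:   candidates: C₊=(8.3193,3.3841) cross=23.186; C₋=(7.4849,-2.1481) cross=-23.186
θ=18°:   branch + wants cross > 0 → take C=(8.3193,3.3841) (cross=23.186)
θ=18°: ex = (C−B)/|BC| = (0.9030,0.4296); ey = (-0.4296,0.9030)
θ=18°: P = B + -3.26·ex + -2.35·ey = (1.8700,-2.2866)
θ=355°: B = A + 4.00·(cos355°, sin355°) = (3.9848, -0.3486)
θ=355°: |BD| = 8.0228
θ=355°: circle(B,5.00) ∩ circle(D,5.00): a=4.0114, h=2.9847
θ=355°:   candidates: C₊=(7.8627,2.8076) cross=23.946; C₋=(8.1221,-3.1562) cross=-23.946
θ=355°:   branch + wants cross > 0 → take C=(7.8627,2.8076) (cross=23.946)
θ=355°: ex = (C−B)/|BC| = (0.7756,0.6312); ey = (-0.6312,0.7756)
θ=355°: P = B + -3.26·ex + -2.35·ey = (2.9398,-4.2291)

θ=18°: 1.87 -2.29
θ=355°: 2.94 -4.23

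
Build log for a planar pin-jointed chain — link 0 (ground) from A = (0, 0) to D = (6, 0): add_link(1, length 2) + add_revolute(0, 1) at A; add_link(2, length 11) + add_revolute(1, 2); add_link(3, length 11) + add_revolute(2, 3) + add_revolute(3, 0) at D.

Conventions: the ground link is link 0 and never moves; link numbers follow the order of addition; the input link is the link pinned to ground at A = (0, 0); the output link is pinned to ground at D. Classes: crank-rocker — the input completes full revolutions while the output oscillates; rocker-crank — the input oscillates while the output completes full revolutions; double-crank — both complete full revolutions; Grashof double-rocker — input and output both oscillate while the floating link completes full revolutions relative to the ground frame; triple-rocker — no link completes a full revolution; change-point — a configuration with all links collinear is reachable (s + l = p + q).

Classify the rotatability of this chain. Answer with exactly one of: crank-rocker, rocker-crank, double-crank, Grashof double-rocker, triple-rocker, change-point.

lengths: ground=6, input=2, coupler=11, output=11
sorted: s=2 (shortest), l=11 (longest), p+q=17
s + l = 13 vs p + q = 17
s + l < p + q (Grashof) with shortest = input link → crank-rocker

crank-rocker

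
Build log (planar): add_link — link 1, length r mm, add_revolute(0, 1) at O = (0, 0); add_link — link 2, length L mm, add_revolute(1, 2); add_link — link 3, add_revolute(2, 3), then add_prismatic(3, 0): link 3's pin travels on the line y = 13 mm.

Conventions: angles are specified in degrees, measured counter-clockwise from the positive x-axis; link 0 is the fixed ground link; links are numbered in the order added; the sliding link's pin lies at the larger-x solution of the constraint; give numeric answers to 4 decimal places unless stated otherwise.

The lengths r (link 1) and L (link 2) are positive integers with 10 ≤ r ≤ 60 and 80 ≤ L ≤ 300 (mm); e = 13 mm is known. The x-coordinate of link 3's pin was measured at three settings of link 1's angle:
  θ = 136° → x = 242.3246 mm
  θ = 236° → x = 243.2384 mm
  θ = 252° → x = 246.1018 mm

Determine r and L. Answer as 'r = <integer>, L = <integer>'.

constraint per measurement: (x − r cos θ)² + (r sin θ − e)² = L²
subtracting the θ₁ and θ₂ equations cancels the r² and L² terms:
r = (x₁² − x₂²) / (2[(x₁cos θ₁ + e sin θ₁) − (x₂cos θ₂ + e sin θ₂)]) = 11.9996 → r = 12
L² = (x₁ − r cos θ₁)² + (r sin θ₁ − e)² = 63001.0079 → L = 251.0000 → L = 251
check at θ₃=252°: x = 246.1018 (printed 246.1018) ✓

r = 12, L = 251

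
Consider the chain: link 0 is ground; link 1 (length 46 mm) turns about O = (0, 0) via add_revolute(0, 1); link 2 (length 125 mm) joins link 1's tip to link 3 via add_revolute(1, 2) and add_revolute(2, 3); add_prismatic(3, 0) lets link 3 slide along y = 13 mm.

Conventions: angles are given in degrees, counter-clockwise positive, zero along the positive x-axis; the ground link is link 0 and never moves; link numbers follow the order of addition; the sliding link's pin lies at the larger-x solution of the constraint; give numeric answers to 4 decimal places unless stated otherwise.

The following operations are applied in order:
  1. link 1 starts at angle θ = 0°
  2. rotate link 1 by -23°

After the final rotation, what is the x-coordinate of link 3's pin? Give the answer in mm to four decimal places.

geometry: r = 46 mm, L = 125 mm, e = 13 mm; θ starts at 0°
rotate link 1 by -23°: θ ← 0° -23° = -23°
crank pin P = (r cos θ, r sin θ) = (42.343223, -17.973632)
h = r sin θ − e = -17.973632 − 13 = -30.973632
x = r cos θ + √(L² − h²) = 42.343223 + 121.101751 = 163.444974

163.4450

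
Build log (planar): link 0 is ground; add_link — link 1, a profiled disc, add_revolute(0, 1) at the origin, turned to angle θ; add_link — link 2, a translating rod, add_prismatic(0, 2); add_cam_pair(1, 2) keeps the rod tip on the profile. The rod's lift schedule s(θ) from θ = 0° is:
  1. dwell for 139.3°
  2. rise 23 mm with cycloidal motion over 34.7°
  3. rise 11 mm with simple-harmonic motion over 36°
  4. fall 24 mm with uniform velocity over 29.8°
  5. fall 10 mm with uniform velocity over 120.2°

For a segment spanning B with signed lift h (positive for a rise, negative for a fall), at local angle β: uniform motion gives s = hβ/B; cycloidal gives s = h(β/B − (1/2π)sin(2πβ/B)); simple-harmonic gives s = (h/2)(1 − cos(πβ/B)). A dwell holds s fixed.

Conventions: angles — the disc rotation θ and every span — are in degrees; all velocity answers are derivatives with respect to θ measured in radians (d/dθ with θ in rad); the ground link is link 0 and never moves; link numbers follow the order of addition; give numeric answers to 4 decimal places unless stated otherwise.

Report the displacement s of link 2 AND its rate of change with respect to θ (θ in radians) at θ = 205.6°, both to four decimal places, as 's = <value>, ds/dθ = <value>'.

seg 1 [0°–139.3°] dwell: s stays 0.0000
seg 2 [139.3°–174°] cycloidal, h=23: full span → s += 23 → s = 23.0000
seg 3 [174°–210°] simple-harmonic, h=11: θ=205.6° here. β=31.6, B=36. 11/2·(1 − cos(π·0.8778)) = 10.5995 → s = 33.5995
velocity in seg [174°–210°] (simple-harmonic), θ in radians: β = 31.6° = 0.5515 rad, B = 36° = 0.6283 rad; ds/dθ = (πh/(2B)) sin(πβ/B) = (π·11/(2·0.6283)) sin(π·0.8778) = 10.301681 mm/rad

s = 33.5995, ds/dθ = 10.3017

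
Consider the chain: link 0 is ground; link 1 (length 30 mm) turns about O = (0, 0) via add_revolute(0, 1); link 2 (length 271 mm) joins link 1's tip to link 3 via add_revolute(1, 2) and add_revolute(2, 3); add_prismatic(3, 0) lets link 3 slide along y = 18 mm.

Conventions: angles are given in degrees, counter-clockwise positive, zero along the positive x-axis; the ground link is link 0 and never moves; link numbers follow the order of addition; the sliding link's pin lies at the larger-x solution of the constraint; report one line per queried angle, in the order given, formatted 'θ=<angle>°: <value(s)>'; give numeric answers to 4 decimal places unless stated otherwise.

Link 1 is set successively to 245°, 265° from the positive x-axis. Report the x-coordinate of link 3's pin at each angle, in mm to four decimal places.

geometry: r = 30 mm, L = 271 mm, e = 18 mm
θ=245°: crank pin P = (r cos θ, r sin θ) = (-12.678548, -27.189234)
θ=245°: h = r sin θ − e = -27.189234 − 18 = -45.189234
θ=245°: x = r cos θ + √(L² − h²) = -12.678548 + 267.205788 = 254.527240
θ=265°: crank pin P = (r cos θ, r sin θ) = (-2.614672, -29.885841)
θ=265°: h = r sin θ − e = -29.885841 − 18 = -47.885841
θ=265°: x = r cos θ + √(L² − h²) = -2.614672 + 266.735724 = 264.121051

θ=245°: 254.5272
θ=265°: 264.1211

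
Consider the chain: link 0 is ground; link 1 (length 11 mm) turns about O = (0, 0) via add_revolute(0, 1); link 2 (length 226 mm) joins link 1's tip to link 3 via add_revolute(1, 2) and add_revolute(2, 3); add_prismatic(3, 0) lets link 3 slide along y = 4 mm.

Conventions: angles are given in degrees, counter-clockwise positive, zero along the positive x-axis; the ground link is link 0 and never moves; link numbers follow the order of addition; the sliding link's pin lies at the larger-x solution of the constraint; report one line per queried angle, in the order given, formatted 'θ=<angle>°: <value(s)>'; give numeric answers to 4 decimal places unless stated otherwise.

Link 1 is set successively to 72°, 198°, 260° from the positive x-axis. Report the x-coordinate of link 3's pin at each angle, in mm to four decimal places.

geometry: r = 11 mm, L = 226 mm, e = 4 mm
θ=72°: crank pin P = (r cos θ, r sin θ) = (3.399187, 10.461622)
θ=72°: h = r sin θ − e = 10.461622 − 4 = 6.461622
θ=72°: x = r cos θ + √(L² − h²) = 3.399187 + 225.907608 = 229.306795
θ=198°: crank pin P = (r cos θ, r sin θ) = (-10.461622, -3.399187)
θ=198°: h = r sin θ − e = -3.399187 − 4 = -7.399187
θ=198°: x = r cos θ + √(L² − h²) = -10.461622 + 225.878844 = 215.417222
θ=260°: crank pin P = (r cos θ, r sin θ) = (-1.910130, -10.832885)
θ=260°: h = r sin θ − e = -10.832885 − 4 = -14.832885
θ=260°: x = r cos θ + √(L² − h²) = -1.910130 + 225.512717 = 223.602587

θ=72°: 229.3068
θ=198°: 215.4172
θ=260°: 223.6026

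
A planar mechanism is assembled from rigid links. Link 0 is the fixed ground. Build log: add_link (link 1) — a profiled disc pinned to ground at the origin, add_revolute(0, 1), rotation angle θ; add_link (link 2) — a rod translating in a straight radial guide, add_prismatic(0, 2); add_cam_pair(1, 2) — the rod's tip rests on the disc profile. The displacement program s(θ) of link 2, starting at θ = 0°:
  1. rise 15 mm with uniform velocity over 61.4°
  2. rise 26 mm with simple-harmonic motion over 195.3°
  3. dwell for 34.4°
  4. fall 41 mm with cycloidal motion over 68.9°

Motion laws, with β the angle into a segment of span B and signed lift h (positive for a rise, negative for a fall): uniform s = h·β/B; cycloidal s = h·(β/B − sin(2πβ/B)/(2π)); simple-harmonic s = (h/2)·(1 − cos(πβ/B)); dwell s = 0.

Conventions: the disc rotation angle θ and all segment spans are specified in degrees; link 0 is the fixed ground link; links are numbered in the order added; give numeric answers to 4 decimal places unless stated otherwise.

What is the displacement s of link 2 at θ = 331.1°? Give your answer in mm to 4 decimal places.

seg 1 [0°–61.4°] uniform, h=15: full span → s += 15 → s = 15.0000
seg 2 [61.4°–256.7°] simple-harmonic, h=26: full span → s += 26 → s = 41.0000
seg 3 [256.7°–291.1°] dwell: s stays 41.0000
seg 4 [291.1°–360°] cycloidal, h=-41: θ=331.1° here. β=40, B=68.9. -41·(0.5806 − sin(2π·0.5806)/(2π)) = -26.9660 → s = 14.0340

14.0340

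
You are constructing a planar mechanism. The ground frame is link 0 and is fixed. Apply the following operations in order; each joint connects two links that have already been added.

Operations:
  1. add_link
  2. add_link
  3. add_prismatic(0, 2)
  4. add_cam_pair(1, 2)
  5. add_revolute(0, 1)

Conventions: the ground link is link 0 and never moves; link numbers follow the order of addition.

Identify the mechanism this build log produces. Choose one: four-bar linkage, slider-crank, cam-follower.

links: 3 (incl. ground); joints: 1 revolute, 1 prismatic, 1 higher (cam) pair, forming one closed loop
3 links, revolute + prismatic + higher pair in one loop → cam-follower

cam-follower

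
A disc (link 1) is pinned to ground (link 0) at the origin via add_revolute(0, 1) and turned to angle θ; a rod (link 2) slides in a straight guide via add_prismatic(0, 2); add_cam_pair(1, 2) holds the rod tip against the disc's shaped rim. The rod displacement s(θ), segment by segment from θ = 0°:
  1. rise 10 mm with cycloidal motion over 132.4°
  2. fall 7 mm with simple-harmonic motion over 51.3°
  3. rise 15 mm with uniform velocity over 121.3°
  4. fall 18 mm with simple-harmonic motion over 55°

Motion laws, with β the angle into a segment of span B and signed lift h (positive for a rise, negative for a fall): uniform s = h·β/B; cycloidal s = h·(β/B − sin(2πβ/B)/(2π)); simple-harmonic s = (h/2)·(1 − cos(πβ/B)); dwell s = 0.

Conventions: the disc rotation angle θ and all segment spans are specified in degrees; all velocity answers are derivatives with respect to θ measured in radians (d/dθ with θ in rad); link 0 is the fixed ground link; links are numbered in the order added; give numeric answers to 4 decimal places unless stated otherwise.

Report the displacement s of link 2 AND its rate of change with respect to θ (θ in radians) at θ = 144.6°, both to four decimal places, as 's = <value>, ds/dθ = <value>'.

segment 1 (0° to 132.4°, cycloidal, h = 10) is passed completely: s = 0.0000 + (10) = 10.0000
θ = 144.6° falls in segment 2 (132.4° to 183.7°, simple-harmonic, h = -7): β = 144.6 − 132.4 = 12.2°, B = 51.3°; Δs = -7/2·(1 − cos(π·0.2378)) = -0.9322; s = 10.0000 − 0.9322 = 9.0678
velocity in seg [132.4°–183.7°] (simple-harmonic), θ in radians: β = 12.2° = 0.2129 rad, B = 51.3° = 0.8954 rad; ds/dθ = (πh/(2B)) sin(πβ/B) = (π·(-7)/(2·0.8954)) sin(π·0.2378) = -8.345120 mm/rad

s = 9.0678, ds/dθ = -8.3451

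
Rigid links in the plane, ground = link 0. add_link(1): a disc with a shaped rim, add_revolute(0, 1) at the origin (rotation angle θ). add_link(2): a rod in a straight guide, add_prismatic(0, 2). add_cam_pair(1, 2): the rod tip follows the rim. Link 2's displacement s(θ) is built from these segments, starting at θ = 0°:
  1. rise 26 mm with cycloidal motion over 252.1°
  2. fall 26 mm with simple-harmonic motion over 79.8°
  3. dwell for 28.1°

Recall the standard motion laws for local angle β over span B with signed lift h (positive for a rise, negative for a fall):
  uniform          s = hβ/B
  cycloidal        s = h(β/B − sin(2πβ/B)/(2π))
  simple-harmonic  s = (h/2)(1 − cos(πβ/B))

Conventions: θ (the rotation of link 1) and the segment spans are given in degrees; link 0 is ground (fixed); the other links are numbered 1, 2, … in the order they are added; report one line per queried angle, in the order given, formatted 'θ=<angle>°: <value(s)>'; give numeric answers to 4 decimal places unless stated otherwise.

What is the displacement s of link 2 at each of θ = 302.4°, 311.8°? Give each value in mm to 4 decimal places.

segment 1 (0° to 252.1°, cycloidal, h = 26) is passed completely: s = 0.0000 + (26) = 26.0000
θ = 302.4° falls in segment 2 (252.1° to 331.9°, simple-harmonic, h = -26): β = 302.4 − 252.1 = 50.3°, B = 79.8°; Δs = -26/2·(1 − cos(π·0.6303)) = -18.1751; s = 26.0000 − 18.1751 = 7.8249
θ = 311.8° falls in segment 2 (252.1° to 331.9°, simple-harmonic, h = -26): β = 311.8 − 252.1 = 59.7°, B = 79.8°; Δs = -26/2·(1 − cos(π·0.7481)) = -22.1379; s = 26.0000 − 22.1379 = 3.8621

θ=302.4°: 7.8249
θ=311.8°: 3.8621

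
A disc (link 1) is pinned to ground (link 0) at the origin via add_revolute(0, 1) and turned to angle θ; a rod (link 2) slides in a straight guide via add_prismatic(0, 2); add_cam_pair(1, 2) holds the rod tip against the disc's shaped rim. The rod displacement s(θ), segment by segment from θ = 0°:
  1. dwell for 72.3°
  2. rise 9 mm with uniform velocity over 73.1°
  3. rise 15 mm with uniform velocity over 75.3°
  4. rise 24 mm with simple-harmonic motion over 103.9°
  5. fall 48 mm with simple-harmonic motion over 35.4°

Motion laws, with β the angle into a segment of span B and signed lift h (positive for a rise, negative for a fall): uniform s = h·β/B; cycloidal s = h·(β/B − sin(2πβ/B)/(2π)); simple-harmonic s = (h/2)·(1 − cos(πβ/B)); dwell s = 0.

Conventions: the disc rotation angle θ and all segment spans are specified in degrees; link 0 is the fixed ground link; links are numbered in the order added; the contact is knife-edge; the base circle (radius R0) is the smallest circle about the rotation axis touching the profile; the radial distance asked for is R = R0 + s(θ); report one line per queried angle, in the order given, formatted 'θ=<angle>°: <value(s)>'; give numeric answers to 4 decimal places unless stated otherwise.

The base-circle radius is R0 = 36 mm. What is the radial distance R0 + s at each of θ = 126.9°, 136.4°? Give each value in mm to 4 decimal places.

segment 1 (0° to 72.3°, dwell): s unchanged at 0.0000
θ = 126.9° falls in segment 2 (72.3° to 145.4°, uniform, h = 9): β = 126.9 − 72.3 = 54.6°, B = 73.1°; Δs = 9·54.6/73.1 = 6.7223; s = 0.0000 + 6.7223 = 6.7223
θ = 136.4° falls in segment 2 (72.3° to 145.4°, uniform, h = 9): β = 136.4 − 72.3 = 64.1°, B = 73.1°; Δs = 9·64.1/73.1 = 7.8919; s = 0.0000 + 7.8919 = 7.8919
θ=126.9°: R = R0 + s = 36 + 6.7223 = 42.7223
θ=136.4°: R = R0 + s = 36 + 7.8919 = 43.8919

θ=126.9°: 42.7223
θ=136.4°: 43.8919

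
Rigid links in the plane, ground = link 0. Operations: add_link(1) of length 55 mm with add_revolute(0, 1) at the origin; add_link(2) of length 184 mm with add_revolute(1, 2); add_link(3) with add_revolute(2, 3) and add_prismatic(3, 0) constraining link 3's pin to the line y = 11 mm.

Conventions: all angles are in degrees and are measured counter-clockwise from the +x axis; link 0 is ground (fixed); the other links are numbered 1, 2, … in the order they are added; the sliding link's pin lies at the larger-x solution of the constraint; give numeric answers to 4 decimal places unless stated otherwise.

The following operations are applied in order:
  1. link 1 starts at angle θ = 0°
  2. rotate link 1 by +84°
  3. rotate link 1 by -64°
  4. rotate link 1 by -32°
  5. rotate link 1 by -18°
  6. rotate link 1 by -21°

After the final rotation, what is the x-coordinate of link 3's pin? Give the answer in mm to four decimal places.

geometry: r = 55 mm, L = 184 mm, e = 11 mm; θ starts at 0°
rotate link 1 by +84°: θ ← 0° +84° = 84°
rotate link 1 by -64°: θ ← 84° -64° = 20°
rotate link 1 by -32°: θ ← 20° -32° = -12°
rotate link 1 by -18°: θ ← -12° -18° = -30°
rotate link 1 by -21°: θ ← -30° -21° = -51°
crank pin P = (r cos θ, r sin θ) = (34.612622, -42.743028)
h = r sin θ − e = -42.743028 − 11 = -53.743028
x = r cos θ + √(L² − h²) = 34.612622 + 175.976382 = 210.589003

210.5890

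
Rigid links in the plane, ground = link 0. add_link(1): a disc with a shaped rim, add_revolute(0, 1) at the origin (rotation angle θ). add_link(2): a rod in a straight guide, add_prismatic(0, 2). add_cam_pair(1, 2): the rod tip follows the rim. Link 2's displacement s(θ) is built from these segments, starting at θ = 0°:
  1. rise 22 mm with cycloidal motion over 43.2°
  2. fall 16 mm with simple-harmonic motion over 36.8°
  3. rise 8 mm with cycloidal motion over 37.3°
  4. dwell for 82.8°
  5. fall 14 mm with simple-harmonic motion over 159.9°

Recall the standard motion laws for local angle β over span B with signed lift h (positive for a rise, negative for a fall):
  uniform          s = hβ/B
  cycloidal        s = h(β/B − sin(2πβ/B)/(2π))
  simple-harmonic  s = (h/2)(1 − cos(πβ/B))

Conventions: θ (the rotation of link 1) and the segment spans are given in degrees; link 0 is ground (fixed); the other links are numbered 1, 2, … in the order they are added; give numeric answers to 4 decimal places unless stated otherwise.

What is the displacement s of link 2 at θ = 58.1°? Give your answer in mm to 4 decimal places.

segment 1 (0° to 43.2°, cycloidal, h = 22) is passed completely: s = 0.0000 + (22) = 22.0000
θ = 58.1° falls in segment 2 (43.2° to 80°, simple-harmonic, h = -16): β = 58.1 − 43.2 = 14.9°, B = 36.8°; Δs = -16/2·(1 − cos(π·0.4049)) = -5.6451; s = 22.0000 − 5.6451 = 16.3549

16.3549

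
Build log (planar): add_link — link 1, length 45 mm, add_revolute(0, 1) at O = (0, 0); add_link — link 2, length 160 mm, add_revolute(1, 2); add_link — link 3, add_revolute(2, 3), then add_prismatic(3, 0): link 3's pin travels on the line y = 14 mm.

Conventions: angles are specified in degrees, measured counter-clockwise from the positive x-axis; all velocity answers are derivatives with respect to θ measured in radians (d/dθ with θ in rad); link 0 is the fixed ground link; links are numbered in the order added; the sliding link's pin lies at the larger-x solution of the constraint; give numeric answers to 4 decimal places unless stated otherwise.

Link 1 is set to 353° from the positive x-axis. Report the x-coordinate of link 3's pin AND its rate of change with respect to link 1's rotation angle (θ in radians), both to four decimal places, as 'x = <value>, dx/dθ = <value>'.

geometry: r = 45 mm, L = 160 mm, e = 14 mm
crank pin P = (r cos θ, r sin θ) = (44.664577, -5.484120)
h = r sin θ − e = -5.484120 − 14 = -19.484120
x = r cos θ + √(L² − h²) = 44.664577 + 158.809222 = 203.473799
dx/dθ = −r sin θ − h·r cos θ/√(L² − h²) (θ in radians; h = -19.484120) = 10.963966

x = 203.4738, dx/dθ = 10.9640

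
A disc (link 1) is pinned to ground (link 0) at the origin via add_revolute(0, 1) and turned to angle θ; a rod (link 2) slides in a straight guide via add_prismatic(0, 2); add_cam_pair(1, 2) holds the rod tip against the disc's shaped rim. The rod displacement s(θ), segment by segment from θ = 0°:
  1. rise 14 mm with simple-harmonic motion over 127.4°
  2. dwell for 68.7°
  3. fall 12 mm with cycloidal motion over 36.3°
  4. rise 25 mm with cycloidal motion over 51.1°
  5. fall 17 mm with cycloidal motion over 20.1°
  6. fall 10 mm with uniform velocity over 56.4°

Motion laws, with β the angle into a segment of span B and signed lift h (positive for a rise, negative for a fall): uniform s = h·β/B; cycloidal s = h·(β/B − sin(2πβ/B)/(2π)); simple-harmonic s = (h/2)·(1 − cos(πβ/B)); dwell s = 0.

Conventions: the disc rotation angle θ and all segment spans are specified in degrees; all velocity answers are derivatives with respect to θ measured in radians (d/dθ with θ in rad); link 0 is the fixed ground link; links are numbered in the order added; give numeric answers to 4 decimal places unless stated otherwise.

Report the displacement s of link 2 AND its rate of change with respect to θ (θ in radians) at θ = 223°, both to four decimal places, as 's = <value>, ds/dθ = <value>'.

segment 1 (0° to 127.4°, simple-harmonic, h = 14) is passed completely: s = 0.0000 + (14) = 14.0000
segment 2 (127.4° to 196.1°, dwell): s unchanged at 14.0000
θ = 223° falls in segment 3 (196.1° to 232.4°, cycloidal, h = -12): β = 223 − 196.1 = 26.9°, B = 36.3°; Δs = -12·(0.7410 − sin(2π·0.7410)/(2π)) = -10.7994; s = 14.0000 − 10.7994 = 3.2006
velocity in seg [196.1°–232.4°] (cycloidal), θ in radians: β = 26.9° = 0.4695 rad, B = 36.3° = 0.6336 rad; ds/dθ = (h/B)(1 − cos(2πβ/B)) = ((-12)/0.6336)(1 − cos(2π·0.7410)) = -20.005693 mm/rad

s = 3.2006, ds/dθ = -20.0057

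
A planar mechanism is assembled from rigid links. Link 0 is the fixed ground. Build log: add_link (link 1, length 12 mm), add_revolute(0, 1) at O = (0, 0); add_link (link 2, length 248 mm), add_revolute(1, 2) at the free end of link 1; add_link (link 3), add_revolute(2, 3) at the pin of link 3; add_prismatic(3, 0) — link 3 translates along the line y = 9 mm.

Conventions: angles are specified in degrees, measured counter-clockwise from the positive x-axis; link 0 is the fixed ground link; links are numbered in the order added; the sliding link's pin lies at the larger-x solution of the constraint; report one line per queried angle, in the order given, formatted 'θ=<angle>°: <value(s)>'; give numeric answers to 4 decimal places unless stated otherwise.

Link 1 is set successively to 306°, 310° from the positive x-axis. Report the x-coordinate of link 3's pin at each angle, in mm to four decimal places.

geometry: r = 12 mm, L = 248 mm, e = 9 mm
θ=306°: crank pin P = (r cos θ, r sin θ) = (7.053423, -9.708204)
θ=306°: h = r sin θ − e = -9.708204 − 9 = -18.708204
θ=306°: x = r cos θ + √(L² − h²) = 7.053423 + 247.293354 = 254.346777
θ=310°: crank pin P = (r cos θ, r sin θ) = (7.713451, -9.192533)
θ=310°: h = r sin θ − e = -9.192533 − 9 = -18.192533
θ=310°: x = r cos θ + √(L² − h²) = 7.713451 + 247.331825 = 255.045276

θ=306°: 254.3468
θ=310°: 255.0453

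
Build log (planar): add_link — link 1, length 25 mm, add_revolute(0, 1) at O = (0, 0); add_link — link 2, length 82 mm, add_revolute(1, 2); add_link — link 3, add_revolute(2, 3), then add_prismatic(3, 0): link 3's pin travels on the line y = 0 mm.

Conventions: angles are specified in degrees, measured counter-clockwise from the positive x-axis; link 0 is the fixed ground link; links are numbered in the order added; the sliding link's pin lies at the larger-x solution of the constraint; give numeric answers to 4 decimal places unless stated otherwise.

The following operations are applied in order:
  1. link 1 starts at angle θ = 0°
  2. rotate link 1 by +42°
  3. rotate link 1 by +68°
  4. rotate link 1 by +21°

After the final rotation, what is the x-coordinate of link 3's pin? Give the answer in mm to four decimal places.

geometry: r = 25 mm, L = 82 mm, e = 0 mm; θ starts at 0°
rotate link 1 by +42°: θ ← 0° +42° = 42°
rotate link 1 by +68°: θ ← 42° +68° = 110°
rotate link 1 by +21°: θ ← 110° +21° = 131°
crank pin P = (r cos θ, r sin θ) = (-16.401476, 18.867740)
h = r sin θ − e = 18.867740 − 0 = 18.867740
x = r cos θ + √(L² − h²) = -16.401476 + 79.799802 = 63.398326

63.3983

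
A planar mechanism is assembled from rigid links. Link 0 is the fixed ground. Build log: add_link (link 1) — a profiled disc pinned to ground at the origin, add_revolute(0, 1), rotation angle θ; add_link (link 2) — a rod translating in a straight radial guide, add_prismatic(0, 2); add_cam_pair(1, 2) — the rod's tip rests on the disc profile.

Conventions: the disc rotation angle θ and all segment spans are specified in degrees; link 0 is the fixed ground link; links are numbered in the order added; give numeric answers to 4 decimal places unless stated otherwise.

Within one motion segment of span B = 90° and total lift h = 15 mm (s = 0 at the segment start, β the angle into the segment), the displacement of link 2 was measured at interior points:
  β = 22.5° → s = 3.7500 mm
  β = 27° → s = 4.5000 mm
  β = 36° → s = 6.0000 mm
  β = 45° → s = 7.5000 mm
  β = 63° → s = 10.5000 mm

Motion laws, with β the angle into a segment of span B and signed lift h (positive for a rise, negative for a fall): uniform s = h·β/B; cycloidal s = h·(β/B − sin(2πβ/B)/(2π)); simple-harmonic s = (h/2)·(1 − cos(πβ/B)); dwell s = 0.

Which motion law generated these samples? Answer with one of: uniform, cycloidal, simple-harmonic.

candidates at β/B = r: uniform s = h·r (linear in β); cycloidal s = h·(r − sin(2πr)/(2π)); simple-harmonic s = (h/2)(1 − cos(πr))
β=22.5°: printed 3.7500 | uniform 3.7500, cycloidal 1.3627, simple-harmonic 2.1967
β=27°: printed 4.5000 | uniform 4.5000, cycloidal 2.2295, simple-harmonic 3.0916
β=36°: printed 6.0000 | uniform 6.0000, cycloidal 4.5968, simple-harmonic 5.1824
β=45°: printed 7.5000 | uniform 7.5000, cycloidal 7.5000, simple-harmonic 7.5000
β=63°: printed 10.5000 | uniform 10.5000, cycloidal 12.7705, simple-harmonic 11.9084
only one law matches every sample → uniform

uniform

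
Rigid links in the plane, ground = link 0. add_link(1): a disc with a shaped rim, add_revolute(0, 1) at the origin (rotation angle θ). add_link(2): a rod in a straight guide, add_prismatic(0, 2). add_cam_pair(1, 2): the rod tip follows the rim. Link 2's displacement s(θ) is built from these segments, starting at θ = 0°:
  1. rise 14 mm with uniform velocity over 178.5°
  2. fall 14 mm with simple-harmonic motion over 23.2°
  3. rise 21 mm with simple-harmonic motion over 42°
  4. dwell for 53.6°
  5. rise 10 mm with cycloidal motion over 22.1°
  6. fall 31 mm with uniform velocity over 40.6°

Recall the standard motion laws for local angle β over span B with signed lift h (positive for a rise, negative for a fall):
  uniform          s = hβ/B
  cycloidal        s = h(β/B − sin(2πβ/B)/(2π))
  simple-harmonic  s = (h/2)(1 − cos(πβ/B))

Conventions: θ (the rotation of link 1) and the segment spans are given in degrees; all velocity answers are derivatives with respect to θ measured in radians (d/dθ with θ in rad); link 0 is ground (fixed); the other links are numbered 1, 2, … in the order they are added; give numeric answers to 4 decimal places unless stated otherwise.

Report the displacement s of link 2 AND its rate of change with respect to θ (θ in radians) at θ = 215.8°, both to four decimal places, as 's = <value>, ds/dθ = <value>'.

segment 1 (0° to 178.5°, uniform, h = 14) is passed completely: s = 0.0000 + (14) = 14.0000
segment 2 (178.5° to 201.7°, simple-harmonic, h = -14) is passed completely: s = 14.0000 + (-14) = 0.0000
θ = 215.8° falls in segment 3 (201.7° to 243.7°, simple-harmonic, h = 21): β = 215.8 − 201.7 = 14.1°, B = 42°; Δs = 21/2·(1 − cos(π·0.3357)) = 5.3182; s = 0.0000 + 5.3182 = 5.3182
velocity in seg [201.7°–243.7°] (simple-harmonic), θ in radians: β = 14.1° = 0.2461 rad, B = 42° = 0.7330 rad; ds/dθ = (πh/(2B)) sin(πβ/B) = (π·21/(2·0.7330)) sin(π·0.3357) = 39.138351 mm/rad

s = 5.3182, ds/dθ = 39.1384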